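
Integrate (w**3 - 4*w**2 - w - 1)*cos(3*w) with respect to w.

Use integration by parts with u = w**3 - 4*w**2 - w - 1, dv = cos(3*w) dw, so v = sin(3*w)/3.
Apply parts 3 times (tabular method): alternate signs, differentiate u down to 0, integrate dv up.

w**3*sin(3*w)/3 - 4*w**2*sin(3*w)/3 + w**2*cos(3*w)/3 - 5*w*sin(3*w)/9 - 8*w*cos(3*w)/9 - sin(3*w)/27 - 5*cos(3*w)/27 + C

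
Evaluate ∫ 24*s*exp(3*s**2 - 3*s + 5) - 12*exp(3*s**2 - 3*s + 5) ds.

Let u = 3*s**2 - 3*s + 5, so du = (6*s - 3) ds.
Rewriting, the integral becomes 4·∫ e^u du = 4·e^u.
Substituting back, u = 3*s**2 - 3*s + 5.

4*exp(3*s**2 - 3*s + 5) + C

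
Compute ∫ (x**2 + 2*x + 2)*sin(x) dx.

Use integration by parts with u = x**2 + 2*x + 2, dv = sin(x) dx, so v = -cos(x).
Apply parts 2 times (tabular method): alternate signs, differentiate u down to 0, integrate dv up.

-x**2*cos(x) + 2*x*sin(x) - 2*x*cos(x) + 2*sin(x) + C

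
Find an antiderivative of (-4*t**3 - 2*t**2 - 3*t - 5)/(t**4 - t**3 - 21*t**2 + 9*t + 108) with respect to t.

Factor the denominator: (t - 4)*(t - 3)*(t + 3)**2.
Partial-fraction decomposition: -734/(441*(t + 3)) + 47/(21*(t + 3)**2) + 35/(9*(t - 3)) - 305/(49*(t - 4)).
Integrate each term; A/(t−a) gives A·log|t−a|; A/(t−a)² gives −A/(t−a).

-305*log(t - 4)/49 + 35*log(t - 3)/9 - 734*log(t + 3)/441 - 47/(21*t + 63) + C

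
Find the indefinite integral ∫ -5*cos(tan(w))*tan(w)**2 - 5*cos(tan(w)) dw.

-5*sin(tan(w)) + C

Let u = tan(w), so du = (tan(w)**2 + 1) dw.
Rewriting, the integral becomes -5·∫ cos(u) du = -5·sin(u).
Substituting back, u = tan(w).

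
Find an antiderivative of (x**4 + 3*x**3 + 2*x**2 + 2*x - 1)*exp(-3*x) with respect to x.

(-27*x**4 - 117*x**3 - 171*x**2 - 168*x - 29)*exp(-3*x)/81 + C

Use integration by parts with u = x**4 + 3*x**3 + 2*x**2 + 2*x - 1, dv = exp(-3*x) dx, so v = -exp(-3*x)/3.
Apply parts 4 times (tabular method): alternate signs, differentiate u down to 0, integrate dv up.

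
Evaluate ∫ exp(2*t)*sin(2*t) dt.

Let I denote the integral. Integrate by parts with u = sin(2*t), dv = exp(2*t) dt, so v = exp(2*t)/2: I = exp(2*t)*sin(2*t)/2 − ∫ exp(2*t)*cos(2*t) dt.
Apply parts again with u = cos(2*t), dv = exp(2*t) dt: ∫ exp(2*t)*cos(2*t) dt = exp(2*t)*cos(2*t)/2 + I. Substituting back brings back I: I = exp(2*t)*sin(2*t)/2 - exp(2*t)*cos(2*t)/2 − I.
Solving for I: (1 + 1)·I equals the remaining terms, so I = (1/2)·(exp(2*t)*sin(2*t)/2 - exp(2*t)*cos(2*t)/2).

exp(2*t)*sin(2*t)/4 - exp(2*t)*cos(2*t)/4 + C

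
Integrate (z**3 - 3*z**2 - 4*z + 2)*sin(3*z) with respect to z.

Use integration by parts with u = z**3 - 3*z**2 - 4*z + 2, dv = sin(3*z) dz, so v = -cos(3*z)/3.
Apply parts 3 times (tabular method): alternate signs, differentiate u down to 0, integrate dv up.

-z**3*cos(3*z)/3 + z**2*sin(3*z)/3 + z**2*cos(3*z) - 2*z*sin(3*z)/3 + 14*z*cos(3*z)/9 - 14*sin(3*z)/27 - 8*cos(3*z)/9 + C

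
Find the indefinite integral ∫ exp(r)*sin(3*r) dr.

Let I denote the integral. Integrate by parts with u = sin(3*r), dv = exp(r) dr, so v = exp(r): I = exp(r)*sin(3*r) − 3·∫ exp(r)*cos(3*r) dr.
Apply parts again with u = cos(3*r), dv = exp(r) dr: ∫ exp(r)*cos(3*r) dr = exp(r)*cos(3*r) + 3·I. Substituting back brings back I: I = exp(r)*sin(3*r) - 3*exp(r)*cos(3*r) − 9·I.
Solving for I: (1 + 9)·I equals the remaining terms, so I = (1/10)·(exp(r)*sin(3*r) - 3*exp(r)*cos(3*r)).

exp(r)*sin(3*r)/10 - 3*exp(r)*cos(3*r)/10 + C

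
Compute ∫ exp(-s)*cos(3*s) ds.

Let I denote the integral. Integrate by parts with u = cos(3*s), dv = exp(-s) ds, so v = -exp(-s): I = -exp(-s)*cos(3*s) − 3·∫ exp(-s)*sin(3*s) ds.
Apply parts again with u = sin(3*s), dv = exp(-s) ds: ∫ exp(-s)*sin(3*s) ds = -exp(-s)*sin(3*s) + 3·I. Substituting back brings back I: I = 3*exp(-s)*sin(3*s) - exp(-s)*cos(3*s) − 9·I.
Solving for I: (1 + 9)·I equals the remaining terms, so I = (1/10)·(3*exp(-s)*sin(3*s) - exp(-s)*cos(3*s)).

3*exp(-s)*sin(3*s)/10 - exp(-s)*cos(3*s)/10 + C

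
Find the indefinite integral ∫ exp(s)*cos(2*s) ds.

2*exp(s)*sin(2*s)/5 + exp(s)*cos(2*s)/5 + C

Let I denote the integral. Integrate by parts with u = cos(2*s), dv = exp(s) ds, so v = exp(s): I = exp(s)*cos(2*s) + 2·∫ exp(s)*sin(2*s) ds.
Apply parts again with u = sin(2*s), dv = exp(s) ds: ∫ exp(s)*sin(2*s) ds = exp(s)*sin(2*s) − 2·I. Substituting back brings back I: I = 2*exp(s)*sin(2*s) + exp(s)*cos(2*s) − 4·I.
Solving for I: (1 + 4)·I equals the remaining terms, so I = (1/5)·(2*exp(s)*sin(2*s) + exp(s)*cos(2*s)).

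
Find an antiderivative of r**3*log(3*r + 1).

Use integration by parts with u = log(3*r + 1), dv = r**3 dr.
Then du = 3/(3*r + 1) dr and v = r**4/4.

r**4*log(3*r + 1)/4 - r**4/16 + r**3/36 - r**2/72 + r/108 - log(3*r + 1)/324 + C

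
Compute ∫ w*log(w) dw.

Use integration by parts with u = log(w), dv = w dw.
Then du = 1/w dw and v = w**2/2.

w**2*log(w)/2 - w**2/4 + C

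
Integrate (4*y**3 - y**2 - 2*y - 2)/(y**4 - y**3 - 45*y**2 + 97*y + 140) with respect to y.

Factor the denominator: (y - 5)*(y - 4)*(y + 1)*(y + 7).
Partial-fraction decomposition: 1409/(792*(y + 7)) - 1/(36*(y + 1)) - 46/(11*(y - 4)) + 463/(72*(y - 5)).
Integrate each term: A/(y−a) contributes A·log|y−a|.

463*log(y - 5)/72 - 46*log(y - 4)/11 - log(y + 1)/36 + 1409*log(y + 7)/792 + C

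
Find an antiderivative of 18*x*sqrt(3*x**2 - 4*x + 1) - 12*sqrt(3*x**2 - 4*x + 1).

Let u = 3*x**2 - 4*x + 1, so du = (6*x - 4) dx.
Rewriting, the integral becomes 3·∫ √u du = 3·(2/3)u^(3/2).
Substituting back, u = 3*x**2 - 4*x + 1.

2*(3*x**2 - 4*x + 1)**(3/2) + C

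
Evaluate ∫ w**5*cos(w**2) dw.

w**4*sin(w**2)/2 + w**2*cos(w**2) - sin(w**2) + C

Let u = w², du = 2w dw; rewrite as (1/2)∫ u^2·cos(1u) du.
Now integrate by parts 2 times.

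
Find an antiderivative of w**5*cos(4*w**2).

Let u = w², du = 2w dw; rewrite as (1/2)∫ u^2·cos(4u) du.
Now integrate by parts 2 times.

w**4*sin(4*w**2)/8 + w**2*cos(4*w**2)/16 - sin(4*w**2)/64 + C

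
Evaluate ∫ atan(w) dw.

Use integration by parts with u = arctan(w), dv = dw.
Then du = 1/(w**2 + 1) dw.

w*atan(w) - log(w**2 + 1)/2 + C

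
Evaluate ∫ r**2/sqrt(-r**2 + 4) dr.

-r*sqrt(-r**2 + 4)/2 + 2*asin(r/2) + C

Substitute r = 2·sin(θ), so dr = 2·cos(θ) dθ and the radical becomes sqrt(-r**2 + 4) = 2·cos(θ) by the Pythagorean identity.
Integrate the resulting trig expression in θ, then back-substitute θ = asin(r/2), sin(θ) = r/2, cos(θ) = sqrt(-r**2 + 4)/2 (absorbing any constant into C).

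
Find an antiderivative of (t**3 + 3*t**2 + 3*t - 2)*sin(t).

Use integration by parts with u = t**3 + 3*t**2 + 3*t - 2, dv = sin(t) dt, so v = -cos(t).
Apply parts 3 times (tabular method): alternate signs, differentiate u down to 0, integrate dv up.

-t**3*cos(t) + 3*t**2*sin(t) - 3*t**2*cos(t) + 6*t*sin(t) + 3*t*cos(t) - 3*sin(t) + 8*cos(t) + C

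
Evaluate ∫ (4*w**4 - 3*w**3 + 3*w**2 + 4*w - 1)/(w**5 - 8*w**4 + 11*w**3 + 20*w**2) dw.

Factor the denominator: w**2*(w - 5)*(w - 4)*(w + 1).
Partial-fraction decomposition: 1/(6*(w + 1)) - 179/(16*(w - 4)) + 2219/(150*(w - 5)) + 91/(400*w) - 1/(20*w**2).
Integrate each term; A/(w−a) gives A·log|w−a|; A/(w−a)² gives −A/(w−a).

91*log(w)/400 + 2219*log(w - 5)/150 - 179*log(w - 4)/16 + log(w + 1)/6 + 1/(20*w) + C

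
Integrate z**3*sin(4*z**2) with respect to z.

Let u = z², du = 2z dz; rewrite as (1/2)∫ u^1·sin(4u) du.
Now integrate by parts 1 time.

-z**2*cos(4*z**2)/8 + sin(4*z**2)/32 + C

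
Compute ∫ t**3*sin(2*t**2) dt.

-t**2*cos(2*t**2)/4 + sin(2*t**2)/8 + C

Let u = t², du = 2t dt; rewrite as (1/2)∫ u^1·sin(2u) du.
Now integrate by parts 1 time.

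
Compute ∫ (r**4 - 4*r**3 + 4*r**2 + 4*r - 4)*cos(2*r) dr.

Use integration by parts with u = r**4 - 4*r**3 + 4*r**2 + 4*r - 4, dv = cos(2*r) dr, so v = sin(2*r)/2.
Apply parts 4 times (tabular method): alternate signs, differentiate u down to 0, integrate dv up.

r**4*sin(2*r)/2 - 2*r**3*sin(2*r) + r**3*cos(2*r) + r**2*sin(2*r)/2 - 3*r**2*cos(2*r) + 5*r*sin(2*r) + r*cos(2*r)/2 - 9*sin(2*r)/4 + 5*cos(2*r)/2 + C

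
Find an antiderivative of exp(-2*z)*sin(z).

-2*exp(-2*z)*sin(z)/5 - exp(-2*z)*cos(z)/5 + C

Let I denote the integral. Integrate by parts with u = sin(z), dv = exp(-2*z) dz, so v = -exp(-2*z)/2: I = -exp(-2*z)*sin(z)/2 + (1/2)·∫ exp(-2*z)*cos(z) dz.
Apply parts again with u = cos(z), dv = exp(-2*z) dz: ∫ exp(-2*z)*cos(z) dz = -exp(-2*z)*cos(z)/2 − (1/2)·I. Substituting back brings back I: I = -exp(-2*z)*sin(z)/2 - exp(-2*z)*cos(z)/4 − (1/4)·I.
Solving for I: (1 + 1/4)·I equals the remaining terms, so I = (4/5)·(-exp(-2*z)*sin(z)/2 - exp(-2*z)*cos(z)/4).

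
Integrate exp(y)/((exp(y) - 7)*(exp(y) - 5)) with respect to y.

Let u = e^y, du = e^y dy.
The integral becomes ∫ du/((u-7)(u-5)); decompose into partial fractions.

log(exp(y) - 7)/2 - log(exp(y) - 5)/2 + C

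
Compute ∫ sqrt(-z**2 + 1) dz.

Substitute z = sin(θ), so dz = cos(θ) dθ and the radical becomes sqrt(-z**2 + 1) = cos(θ) by the Pythagorean identity.
Integrate the resulting trig expression in θ, then back-substitute θ = asin(z), sin(θ) = z, cos(θ) = sqrt(-z**2 + 1) (absorbing any constant into C).

z*sqrt(-z**2 + 1)/2 + asin(z)/2 + C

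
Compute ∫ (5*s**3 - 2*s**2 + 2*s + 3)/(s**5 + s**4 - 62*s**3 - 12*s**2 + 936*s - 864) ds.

Factor the denominator: (s - 6)*(s - 4)*(s - 1)*(s + 6)**2.
Partial-fraction decomposition: -26221/(117600*(s + 6)) + 387/(280*(s + 6)**2) + 8/(735*(s - 1)) - 299/(600*(s - 4)) + 341/(480*(s - 6)).
Integrate each term; A/(s−a) gives A·log|s−a|; A/(s−a)² gives −A/(s−a).

341*log(s - 6)/480 - 299*log(s - 4)/600 + 8*log(s - 1)/735 - 26221*log(s + 6)/117600 - 387/(280*s + 1680) + C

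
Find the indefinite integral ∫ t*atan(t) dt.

t**2*atan(t)/2 - t/2 + atan(t)/2 + C

Use integration by parts with u = arctan(t), dv = t dt.
Then du = 1/(t**2 + 1) dt.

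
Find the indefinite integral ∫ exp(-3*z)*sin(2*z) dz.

Let I denote the integral. Integrate by parts with u = sin(2*z), dv = exp(-3*z) dz, so v = -exp(-3*z)/3: I = -exp(-3*z)*sin(2*z)/3 + (2/3)·∫ exp(-3*z)*cos(2*z) dz.
Apply parts again with u = cos(2*z), dv = exp(-3*z) dz: ∫ exp(-3*z)*cos(2*z) dz = -exp(-3*z)*cos(2*z)/3 − (2/3)·I. Substituting back brings back I: I = -exp(-3*z)*sin(2*z)/3 - 2*exp(-3*z)*cos(2*z)/9 − (4/9)·I.
Solving for I: (1 + 4/9)·I equals the remaining terms, so I = (9/13)·(-exp(-3*z)*sin(2*z)/3 - 2*exp(-3*z)*cos(2*z)/9).

-3*exp(-3*z)*sin(2*z)/13 - 2*exp(-3*z)*cos(2*z)/13 + C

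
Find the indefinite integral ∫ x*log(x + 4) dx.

x**2*log(x + 4)/2 - x**2/4 + 2*x - 8*log(x + 4) + C

Use integration by parts with u = log(x + 4), dv = x dx.
Then du = 1/(x + 4) dx and v = x**2/2.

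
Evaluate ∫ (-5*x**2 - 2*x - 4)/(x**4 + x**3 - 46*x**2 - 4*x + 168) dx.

-49*log(x - 6)/104 + 7*log(x - 2)/36 - log(x + 2)/8 + 47*log(x + 7)/117 + C

Factor the denominator: (x - 6)*(x - 2)*(x + 2)*(x + 7).
Partial-fraction decomposition: 47/(117*(x + 7)) - 1/(8*(x + 2)) + 7/(36*(x - 2)) - 49/(104*(x - 6)).
Integrate each term: A/(x−a) contributes A·log|x−a|.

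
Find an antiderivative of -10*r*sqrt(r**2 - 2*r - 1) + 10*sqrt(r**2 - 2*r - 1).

-10*(r**2 - 2*r - 1)**(3/2)/3 + C

Let u = r**2 - 2*r - 1, so du = (2*r - 2) dr.
Rewriting, the integral becomes -5·∫ √u du = -5·(2/3)u^(3/2).
Substituting back, u = r**2 - 2*r - 1.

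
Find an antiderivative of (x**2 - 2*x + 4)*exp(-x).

Use integration by parts with u = x**2 - 2*x + 4, dv = exp(-x) dx, so v = -exp(-x).
Apply parts 2 times (tabular method): alternate signs, differentiate u down to 0, integrate dv up.

(-x**2 - 4)*exp(-x) + C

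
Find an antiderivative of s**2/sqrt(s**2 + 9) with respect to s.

s*sqrt(s**2 + 9)/2 - 9*log(s + sqrt(s**2 + 9))/2 + C

Substitute s = 3·tan(θ), so ds = 3·sec(θ)^2 dθ and the radical becomes sqrt(s**2 + 9) = 3·sec(θ) by the Pythagorean identity.
Integrate the resulting trig expression in θ, then back-substitute tan(θ) = s/3, sec(θ) = sqrt(s**2 + 9)/3 (absorbing any constant into C).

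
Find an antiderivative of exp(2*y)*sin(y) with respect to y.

2*exp(2*y)*sin(y)/5 - exp(2*y)*cos(y)/5 + C

Let I denote the integral. Integrate by parts with u = sin(y), dv = exp(2*y) dy, so v = exp(2*y)/2: I = exp(2*y)*sin(y)/2 − (1/2)·∫ exp(2*y)*cos(y) dy.
Apply parts again with u = cos(y), dv = exp(2*y) dy: ∫ exp(2*y)*cos(y) dy = exp(2*y)*cos(y)/2 + (1/2)·I. Substituting back brings back I: I = exp(2*y)*sin(y)/2 - exp(2*y)*cos(y)/4 − (1/4)·I.
Solving for I: (1 + 1/4)·I equals the remaining terms, so I = (4/5)·(exp(2*y)*sin(y)/2 - exp(2*y)*cos(y)/4).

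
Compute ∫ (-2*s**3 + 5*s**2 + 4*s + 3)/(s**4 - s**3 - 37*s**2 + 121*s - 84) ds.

Factor the denominator: (s - 4)*(s - 3)*(s - 1)*(s + 7).
Partial-fraction decomposition: -453/(440*(s + 7)) + 5/(24*(s - 1)) - 3/(10*(s - 3)) - 29/(33*(s - 4)).
Integrate each term: A/(s−a) contributes A·log|s−a|.

-29*log(s - 4)/33 - 3*log(s - 3)/10 + 5*log(s - 1)/24 - 453*log(s + 7)/440 + C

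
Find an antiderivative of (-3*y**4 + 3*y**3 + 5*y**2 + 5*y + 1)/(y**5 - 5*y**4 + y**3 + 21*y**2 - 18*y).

-log(y)/18 - 3109*log(y - 3)/900 + 11*log(y - 1)/12 - 61*log(y + 2)/150 + 101/(30*y - 90) + C

Factor the denominator: y*(y - 3)**2*(y - 1)*(y + 2).
Partial-fraction decomposition: -61/(150*(y + 2)) + 11/(12*(y - 1)) - 3109/(900*(y - 3)) - 101/(30*(y - 3)**2) - 1/(18*y).
Integrate each term; A/(y−a) gives A·log|y−a|; A/(y−a)² gives −A/(y−a).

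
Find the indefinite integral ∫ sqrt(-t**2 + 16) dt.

t*sqrt(-t**2 + 16)/2 + 8*asin(t/4) + C

Substitute t = 4·sin(θ), so dt = 4·cos(θ) dθ and the radical becomes sqrt(-t**2 + 16) = 4·cos(θ) by the Pythagorean identity.
Integrate the resulting trig expression in θ, then back-substitute θ = asin(t/4), sin(θ) = t/4, cos(θ) = sqrt(-t**2 + 16)/4 (absorbing any constant into C).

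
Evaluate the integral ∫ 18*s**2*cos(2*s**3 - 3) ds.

3*sin(2*s**3 - 3) + C

Let u = 2*s**3 - 3, so du = (6*s**2) ds.
Rewriting, the integral becomes 3·∫ cos(u) du = 3·sin(u).
Substituting back, u = 2*s**3 - 3.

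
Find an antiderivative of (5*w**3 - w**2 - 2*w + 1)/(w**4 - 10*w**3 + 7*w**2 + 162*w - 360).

Factor the denominator: (w - 6)*(w - 5)*(w - 3)*(w + 4).
Partial-fraction decomposition: 109/(210*(w + 4)) + 121/(42*(w - 3)) - 197/(6*(w - 5)) + 1033/(30*(w - 6)).
Integrate each term: A/(w−a) contributes A·log|w−a|.

1033*log(w - 6)/30 - 197*log(w - 5)/6 + 121*log(w - 3)/42 + 109*log(w + 4)/210 + C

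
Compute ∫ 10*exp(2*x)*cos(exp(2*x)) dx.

Let u = exp(2*x), so du = (2*exp(2*x)) dx.
Rewriting, the integral becomes 5·∫ cos(u) du = 5·sin(u).
Substituting back, u = exp(2*x).

5*sin(exp(2*x)) + C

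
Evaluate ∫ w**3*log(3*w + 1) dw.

w**4*log(3*w + 1)/4 - w**4/16 + w**3/36 - w**2/72 + w/108 - log(3*w + 1)/324 + C

Use integration by parts with u = log(3*w + 1), dv = w**3 dw.
Then du = 3/(3*w + 1) dw and v = w**4/4.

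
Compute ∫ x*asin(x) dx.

x**2*asin(x)/2 + x*sqrt(-x**2 + 1)/4 - asin(x)/4 + C

Use integration by parts with u = arcsin(x), dv = x dx.
Then du = 1/sqrt(-x**2 + 1) dx.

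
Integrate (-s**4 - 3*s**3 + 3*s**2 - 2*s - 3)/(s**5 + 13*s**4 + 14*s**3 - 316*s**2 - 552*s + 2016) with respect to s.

Factor the denominator: (s - 4)*(s - 2)*(s + 6)**2*(s + 7).
Partial-fraction decomposition: -1214/(99*(s + 7)) + 36541/(3200*(s + 6)) - 531/(80*(s + 6)**2) + 35/(1152*(s - 2)) - 411/(2200*(s - 4)).
Integrate each term; A/(s−a) gives A·log|s−a|; A/(s−a)² gives −A/(s−a).

-411*log(s - 4)/2200 + 35*log(s - 2)/1152 + 36541*log(s + 6)/3200 - 1214*log(s + 7)/99 + 531/(80*s + 480) + C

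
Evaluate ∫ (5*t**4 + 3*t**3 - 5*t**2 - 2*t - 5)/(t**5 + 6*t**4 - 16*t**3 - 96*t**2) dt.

Factor the denominator: t**2*(t - 4)*(t + 4)*(t + 6).
Partial-fraction decomposition: 5659/(720*(t + 6)) - 1011/(256*(t + 4)) + 1379/(1280*(t - 4)) + 7/(576*t) + 5/(96*t**2).
Integrate each term; A/(t−a) gives A·log|t−a|; A/(t−a)² gives −A/(t−a).

7*log(t)/576 + 1379*log(t - 4)/1280 - 1011*log(t + 4)/256 + 5659*log(t + 6)/720 - 5/(96*t) + C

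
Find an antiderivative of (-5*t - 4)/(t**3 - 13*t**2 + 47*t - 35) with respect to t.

Factor the denominator: (t - 7)*(t - 5)*(t - 1).
Partial-fraction decomposition: -3/(8*(t - 1)) + 29/(8*(t - 5)) - 13/(4*(t - 7)).
Integrate each term: A/(t−a) contributes A·log|t−a|.

-13*log(t - 7)/4 + 29*log(t - 5)/8 - 3*log(t - 1)/8 + C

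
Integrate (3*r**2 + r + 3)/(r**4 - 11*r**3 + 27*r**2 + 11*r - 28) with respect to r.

157*log(r - 7)/144 - 11*log(r - 4)/9 + 7*log(r - 1)/36 - log(r + 1)/16 + C

Factor the denominator: (r - 7)*(r - 4)*(r - 1)*(r + 1).
Partial-fraction decomposition: -1/(16*(r + 1)) + 7/(36*(r - 1)) - 11/(9*(r - 4)) + 157/(144*(r - 7)).
Integrate each term: A/(r−a) contributes A·log|r−a|.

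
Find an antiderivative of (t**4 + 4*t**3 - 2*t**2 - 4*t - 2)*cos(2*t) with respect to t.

Use integration by parts with u = t**4 + 4*t**3 - 2*t**2 - 4*t - 2, dv = cos(2*t) dt, so v = sin(2*t)/2.
Apply parts 4 times (tabular method): alternate signs, differentiate u down to 0, integrate dv up.

t**4*sin(2*t)/2 + 2*t**3*sin(2*t) + t**3*cos(2*t) - 5*t**2*sin(2*t)/2 + 3*t**2*cos(2*t) - 5*t*sin(2*t) - 5*t*cos(2*t)/2 + sin(2*t)/4 - 5*cos(2*t)/2 + C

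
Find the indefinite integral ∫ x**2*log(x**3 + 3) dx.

Let u = x**3 + 3, so du = (3*x**2) dx.
The integral becomes (1/3)·∫ log(u) du; integrate by parts with u′=log(u), dv′=du.

x**3*log(x**3 + 3)/3 - x**3/3 + log(x**3 + 3) + C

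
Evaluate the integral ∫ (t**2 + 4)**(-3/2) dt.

Substitute t = 2·tan(θ), so dt = 2·sec(θ)^2 dθ and the radical becomes sqrt(t**2 + 4) = 2·sec(θ) by the Pythagorean identity.
Integrate the resulting trig expression in θ, then back-substitute tan(θ) = t/2, sec(θ) = sqrt(t**2 + 4)/2 (absorbing any constant into C).

t/(4*sqrt(t**2 + 4)) + C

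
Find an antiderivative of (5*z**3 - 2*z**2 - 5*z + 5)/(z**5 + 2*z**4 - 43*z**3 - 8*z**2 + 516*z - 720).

Factor the denominator: (z - 4)*(z - 3)*(z - 2)*(z + 5)*(z + 6).
Partial-fraction decomposition: -1117/(720*(z + 6)) + 215/(168*(z + 5)) + 27/(112*(z - 2)) - 107/(72*(z - 3)) + 91/(60*(z - 4)).
Integrate each term: A/(z−a) contributes A·log|z−a|.

91*log(z - 4)/60 - 107*log(z - 3)/72 + 27*log(z - 2)/112 + 215*log(z + 5)/168 - 1117*log(z + 6)/720 + C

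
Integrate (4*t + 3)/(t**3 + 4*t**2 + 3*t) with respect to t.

log(t) + log(t + 1)/2 - 3*log(t + 3)/2 + C

Factor the denominator: t*(t + 1)*(t + 3).
Partial-fraction decomposition: -3/(2*(t + 3)) + 1/(2*(t + 1)) + 1/t.
Integrate each term: A/(t−a) contributes A·log|t−a|.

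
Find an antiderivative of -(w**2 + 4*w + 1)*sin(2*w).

w**2*cos(2*w)/2 - w*sin(2*w)/2 + 2*w*cos(2*w) - sin(2*w) + cos(2*w)/4 + C

Use integration by parts with u = w**2 + 4*w + 1, dv = -sin(2*w) dw, so v = cos(2*w)/2.
Apply parts 2 times (tabular method): alternate signs, differentiate u down to 0, integrate dv up.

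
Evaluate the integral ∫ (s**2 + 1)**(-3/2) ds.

Substitute s = tan(θ), so ds = sec(θ)^2 dθ and the radical becomes sqrt(s**2 + 1) = sec(θ) by the Pythagorean identity.
Integrate the resulting trig expression in θ, then back-substitute tan(θ) = s, sec(θ) = sqrt(s**2 + 1) (absorbing any constant into C).

s/sqrt(s**2 + 1) + C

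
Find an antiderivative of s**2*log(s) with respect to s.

s**3*log(s)/3 - s**3/9 + C

Use integration by parts with u = log(s), dv = s**2 ds.
Then du = 1/s ds and v = s**3/3.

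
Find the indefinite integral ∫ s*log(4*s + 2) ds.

s**2*log(4*s + 2)/2 - s**2/4 + s/4 - log(2*s + 1)/8 + C

Use integration by parts with u = log(4*s + 2), dv = s ds.
Then du = 4/(4*s + 2) ds and v = s**2/2.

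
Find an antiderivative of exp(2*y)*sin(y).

2*exp(2*y)*sin(y)/5 - exp(2*y)*cos(y)/5 + C

Let I denote the integral. Integrate by parts with u = sin(y), dv = exp(2*y) dy, so v = exp(2*y)/2: I = exp(2*y)*sin(y)/2 − (1/2)·∫ exp(2*y)*cos(y) dy.
Apply parts again with u = cos(y), dv = exp(2*y) dy: ∫ exp(2*y)*cos(y) dy = exp(2*y)*cos(y)/2 + (1/2)·I. Substituting back brings back I: I = exp(2*y)*sin(y)/2 - exp(2*y)*cos(y)/4 − (1/4)·I.
Solving for I: (1 + 1/4)·I equals the remaining terms, so I = (4/5)·(exp(2*y)*sin(y)/2 - exp(2*y)*cos(y)/4).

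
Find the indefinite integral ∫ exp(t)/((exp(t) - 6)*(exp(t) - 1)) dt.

log(exp(t) - 6)/5 - log(exp(t) - 1)/5 + C

Let u = e^t, du = e^t dt.
The integral becomes ∫ du/((u-6)(u-1)); decompose into partial fractions.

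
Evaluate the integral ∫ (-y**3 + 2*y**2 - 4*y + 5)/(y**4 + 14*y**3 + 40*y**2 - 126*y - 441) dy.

-2*log(y - 3)/75 - 31*log(y + 3)/48 - 131*log(y + 7)/400 - 237/(20*y + 140) + C

Factor the denominator: (y - 3)*(y + 3)*(y + 7)**2.
Partial-fraction decomposition: -131/(400*(y + 7)) + 237/(20*(y + 7)**2) - 31/(48*(y + 3)) - 2/(75*(y - 3)).
Integrate each term; A/(y−a) gives A·log|y−a|; A/(y−a)² gives −A/(y−a).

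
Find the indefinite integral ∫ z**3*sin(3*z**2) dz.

Let u = z², du = 2z dz; rewrite as (1/2)∫ u^1·sin(3u) du.
Now integrate by parts 1 time.

-z**2*cos(3*z**2)/6 + sin(3*z**2)/18 + C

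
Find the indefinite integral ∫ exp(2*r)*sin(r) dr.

Let I denote the integral. Integrate by parts with u = sin(r), dv = exp(2*r) dr, so v = exp(2*r)/2: I = exp(2*r)*sin(r)/2 − (1/2)·∫ exp(2*r)*cos(r) dr.
Apply parts again with u = cos(r), dv = exp(2*r) dr: ∫ exp(2*r)*cos(r) dr = exp(2*r)*cos(r)/2 + (1/2)·I. Substituting back brings back I: I = exp(2*r)*sin(r)/2 - exp(2*r)*cos(r)/4 − (1/4)·I.
Solving for I: (1 + 1/4)·I equals the remaining terms, so I = (4/5)·(exp(2*r)*sin(r)/2 - exp(2*r)*cos(r)/4).

2*exp(2*r)*sin(r)/5 - exp(2*r)*cos(r)/5 + C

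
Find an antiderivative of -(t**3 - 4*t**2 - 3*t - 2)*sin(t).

Use integration by parts with u = t**3 - 4*t**2 - 3*t - 2, dv = -sin(t) dt, so v = cos(t).
Apply parts 3 times (tabular method): alternate signs, differentiate u down to 0, integrate dv up.

t**3*cos(t) - 3*t**2*sin(t) - 4*t**2*cos(t) + 8*t*sin(t) - 9*t*cos(t) + 9*sin(t) + 6*cos(t) + C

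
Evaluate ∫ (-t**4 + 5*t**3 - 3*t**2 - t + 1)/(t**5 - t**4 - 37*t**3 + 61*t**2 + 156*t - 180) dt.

Factor the denominator: (t - 5)*(t - 3)*(t - 1)*(t + 2)*(t + 6).
Partial-fraction decomposition: -2477/(2772*(t + 6)) + 13/(84*(t + 2)) + 1/(168*(t - 1)) - 5/(36*(t - 3)) - 79/(616*(t - 5)).
Integrate each term: A/(t−a) contributes A·log|t−a|.

-79*log(t - 5)/616 - 5*log(t - 3)/36 + log(t - 1)/168 + 13*log(t + 2)/84 - 2477*log(t + 6)/2772 + C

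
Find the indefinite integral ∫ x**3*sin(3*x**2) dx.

-x**2*cos(3*x**2)/6 + sin(3*x**2)/18 + C

Let u = x², du = 2x dx; rewrite as (1/2)∫ u^1·sin(3u) du.
Now integrate by parts 1 time.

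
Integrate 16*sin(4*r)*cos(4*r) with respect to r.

-2*cos(4*r)**2 + C

Let u = cos(4*r), so du = (-4*sin(4*r)) dr.
Rewriting, the integral becomes -4·∫ u^1 du = -4·u^2/2.
Substituting back, u = cos(4*r).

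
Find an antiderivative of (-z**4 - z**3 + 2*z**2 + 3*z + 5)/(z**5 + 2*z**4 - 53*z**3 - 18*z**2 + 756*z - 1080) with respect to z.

-340*log(z - 5)/363 + 38*log(z - 3)/81 - 5*log(z - 2)/192 - 317681*log(z + 6)/627264 - 1021/(792*z + 4752) + C

Factor the denominator: (z - 5)*(z - 3)*(z - 2)*(z + 6)**2.
Partial-fraction decomposition: -317681/(627264*(z + 6)) + 1021/(792*(z + 6)**2) - 5/(192*(z - 2)) + 38/(81*(z - 3)) - 340/(363*(z - 5)).
Integrate each term; A/(z−a) gives A·log|z−a|; A/(z−a)² gives −A/(z−a).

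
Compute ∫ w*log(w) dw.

w**2*log(w)/2 - w**2/4 + C

Use integration by parts with u = log(w), dv = w dw.
Then du = 1/w dw and v = w**2/2.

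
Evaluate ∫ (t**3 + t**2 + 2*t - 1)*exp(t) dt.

Use integration by parts with u = t**3 + t**2 + 2*t - 1, dv = exp(t) dt, so v = exp(t).
Apply parts 3 times (tabular method): alternate signs, differentiate u down to 0, integrate dv up.

(t**3 - 2*t**2 + 6*t - 7)*exp(t) + C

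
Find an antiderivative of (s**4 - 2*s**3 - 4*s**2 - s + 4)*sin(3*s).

-s**4*cos(3*s)/3 + 4*s**3*sin(3*s)/9 + 2*s**3*cos(3*s)/3 - 2*s**2*sin(3*s)/3 + 16*s**2*cos(3*s)/9 - 32*s*sin(3*s)/27 - s*cos(3*s)/9 + sin(3*s)/27 - 140*cos(3*s)/81 + C

Use integration by parts with u = s**4 - 2*s**3 - 4*s**2 - s + 4, dv = sin(3*s) ds, so v = -cos(3*s)/3.
Apply parts 4 times (tabular method): alternate signs, differentiate u down to 0, integrate dv up.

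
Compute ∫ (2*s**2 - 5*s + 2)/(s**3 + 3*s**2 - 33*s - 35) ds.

Factor the denominator: (s - 5)*(s + 1)*(s + 7).
Partial-fraction decomposition: 15/(8*(s + 7)) - 1/(4*(s + 1)) + 3/(8*(s - 5)).
Integrate each term: A/(s−a) contributes A·log|s−a|.

3*log(s - 5)/8 - log(s + 1)/4 + 15*log(s + 7)/8 + C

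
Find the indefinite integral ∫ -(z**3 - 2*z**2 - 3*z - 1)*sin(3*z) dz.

z**3*cos(3*z)/3 - z**2*sin(3*z)/3 - 2*z**2*cos(3*z)/3 + 4*z*sin(3*z)/9 - 11*z*cos(3*z)/9 + 11*sin(3*z)/27 - 5*cos(3*z)/27 + C

Use integration by parts with u = z**3 - 2*z**2 - 3*z - 1, dv = -sin(3*z) dz, so v = cos(3*z)/3.
Apply parts 3 times (tabular method): alternate signs, differentiate u down to 0, integrate dv up.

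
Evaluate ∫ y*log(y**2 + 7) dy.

Let u = y**2 + 7, so du = (2*y) dy.
The integral becomes (1/2)·∫ log(u) du; integrate by parts with u′=log(u), dv′=du.

y**2*log(y**2 + 7)/2 - y**2/2 + 7*log(y**2 + 7)/2 + C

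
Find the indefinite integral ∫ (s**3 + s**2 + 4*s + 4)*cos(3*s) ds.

Use integration by parts with u = s**3 + s**2 + 4*s + 4, dv = cos(3*s) ds, so v = sin(3*s)/3.
Apply parts 3 times (tabular method): alternate signs, differentiate u down to 0, integrate dv up.

s**3*sin(3*s)/3 + s**2*sin(3*s)/3 + s**2*cos(3*s)/3 + 10*s*sin(3*s)/9 + 2*s*cos(3*s)/9 + 34*sin(3*s)/27 + 10*cos(3*s)/27 + C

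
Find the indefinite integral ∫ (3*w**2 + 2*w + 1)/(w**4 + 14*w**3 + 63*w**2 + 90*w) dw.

Factor the denominator: w*(w + 3)*(w + 5)*(w + 6).
Partial-fraction decomposition: -97/(18*(w + 6)) + 33/(5*(w + 5)) - 11/(9*(w + 3)) + 1/(90*w).
Integrate each term: A/(w−a) contributes A·log|w−a|.

log(w)/90 - 11*log(w + 3)/9 + 33*log(w + 5)/5 - 97*log(w + 6)/18 + C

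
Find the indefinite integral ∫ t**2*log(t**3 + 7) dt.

t**3*log(t**3 + 7)/3 - t**3/3 + 7*log(t**3 + 7)/3 + C

Let u = t**3 + 7, so du = (3*t**2) dt.
The integral becomes (1/3)·∫ log(u) du; integrate by parts with u′=log(u), dv′=du.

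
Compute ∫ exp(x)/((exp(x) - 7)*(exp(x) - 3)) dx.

Let u = e^x, du = e^x dx.
The integral becomes ∫ du/((u-7)(u-3)); decompose into partial fractions.

log(exp(x) - 7)/4 - log(exp(x) - 3)/4 + C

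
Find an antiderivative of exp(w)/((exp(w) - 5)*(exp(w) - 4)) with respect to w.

Let u = e^w, du = e^w dw.
The integral becomes ∫ du/((u-4)(u-5)); decompose into partial fractions.

log(exp(w) - 5) - log(exp(w) - 4) + C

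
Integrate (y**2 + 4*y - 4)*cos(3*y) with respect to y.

Use integration by parts with u = y**2 + 4*y - 4, dv = cos(3*y) dy, so v = sin(3*y)/3.
Apply parts 2 times (tabular method): alternate signs, differentiate u down to 0, integrate dv up.

y**2*sin(3*y)/3 + 4*y*sin(3*y)/3 + 2*y*cos(3*y)/9 - 38*sin(3*y)/27 + 4*cos(3*y)/9 + C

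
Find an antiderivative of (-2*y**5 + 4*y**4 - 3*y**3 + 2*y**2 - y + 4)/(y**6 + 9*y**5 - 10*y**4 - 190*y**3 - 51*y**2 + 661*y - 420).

Factor the denominator: (y - 4)*(y - 1)**2*(y + 3)*(y + 5)*(y + 7).
Partial-fraction decomposition: -11089/(1408*(y + 7)) + 574/(81*(y + 5)) - 229/(224*(y + 3)) + 5/(3456*(y - 1)) - 1/(144*(y - 1)**2) - 1184/(6237*(y - 4)).
Integrate each term; A/(y−a) gives A·log|y−a|; A/(y−a)² gives −A/(y−a).

-1184*log(y - 4)/6237 + 5*log(y - 1)/3456 - 229*log(y + 3)/224 + 574*log(y + 5)/81 - 11089*log(y + 7)/1408 + 1/(144*y - 144) + C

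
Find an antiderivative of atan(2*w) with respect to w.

w*atan(2*w) - log(4*w**2 + 1)/4 + C

Use integration by parts with u = arctan(2*w), dv = dw.
Then du = 2/(4*w**2 + 1) dw.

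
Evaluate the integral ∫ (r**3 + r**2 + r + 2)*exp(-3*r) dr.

Use integration by parts with u = r**3 + r**2 + r + 2, dv = exp(-3*r) dr, so v = -exp(-3*r)/3.
Apply parts 3 times (tabular method): alternate signs, differentiate u down to 0, integrate dv up.

(-9*r**3 - 18*r**2 - 21*r - 25)*exp(-3*r)/27 + C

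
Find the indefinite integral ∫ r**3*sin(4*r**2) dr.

Let u = r², du = 2r dr; rewrite as (1/2)∫ u^1·sin(4u) du.
Now integrate by parts 1 time.

-r**2*cos(4*r**2)/8 + sin(4*r**2)/32 + C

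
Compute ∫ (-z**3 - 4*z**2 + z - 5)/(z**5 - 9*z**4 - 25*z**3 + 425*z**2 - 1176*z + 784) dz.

Factor the denominator: (z - 7)*(z - 4)**2*(z - 1)*(z + 7).
Partial-fraction decomposition: 135/(13552*(z + 7)) + 1/(48*(z - 1)) + 740/(1089*(z - 4)) + 43/(33*(z - 4)**2) - 179/(252*(z - 7)).
Integrate each term; A/(z−a) gives A·log|z−a|; A/(z−a)² gives −A/(z−a).

-179*log(z - 7)/252 + 740*log(z - 4)/1089 + log(z - 1)/48 + 135*log(z + 7)/13552 - 43/(33*z - 132) + C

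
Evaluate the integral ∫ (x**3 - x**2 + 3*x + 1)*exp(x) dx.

Use integration by parts with u = x**3 - x**2 + 3*x + 1, dv = exp(x) dx, so v = exp(x).
Apply parts 3 times (tabular method): alternate signs, differentiate u down to 0, integrate dv up.

(x**3 - 4*x**2 + 11*x - 10)*exp(x) + C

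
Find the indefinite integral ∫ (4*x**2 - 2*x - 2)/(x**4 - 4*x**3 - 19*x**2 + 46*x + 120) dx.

11*log(x - 5)/7 - 9*log(x - 4)/7 + 3*log(x + 2)/7 - 5*log(x + 3)/7 + C

Factor the denominator: (x - 5)*(x - 4)*(x + 2)*(x + 3).
Partial-fraction decomposition: -5/(7*(x + 3)) + 3/(7*(x + 2)) - 9/(7*(x - 4)) + 11/(7*(x - 5)).
Integrate each term: A/(x−a) contributes A·log|x−a|.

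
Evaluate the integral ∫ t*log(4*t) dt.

Use integration by parts with u = log(4*t), dv = t dt.
Then du = 1/t dt and v = t**2/2.

t**2*(log(t) + 2*log(2))/2 - t**2/4 + C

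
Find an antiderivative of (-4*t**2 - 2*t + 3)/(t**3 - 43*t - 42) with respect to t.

Factor the denominator: (t - 7)*(t + 1)*(t + 6).
Partial-fraction decomposition: -129/(65*(t + 6)) - 1/(40*(t + 1)) - 207/(104*(t - 7)).
Integrate each term: A/(t−a) contributes A·log|t−a|.

-207*log(t - 7)/104 - log(t + 1)/40 - 129*log(t + 6)/65 + C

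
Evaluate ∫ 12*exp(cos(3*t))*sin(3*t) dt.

Let u = cos(3*t), so du = (-3*sin(3*t)) dt.
Rewriting, the integral becomes -4·∫ e^u du = -4·e^u.
Substituting back, u = cos(3*t).

-4*exp(cos(3*t)) + C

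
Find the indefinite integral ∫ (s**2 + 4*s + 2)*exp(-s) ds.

Use integration by parts with u = s**2 + 4*s + 2, dv = exp(-s) ds, so v = -exp(-s).
Apply parts 2 times (tabular method): alternate signs, differentiate u down to 0, integrate dv up.

(-s**2 - 6*s - 8)*exp(-s) + C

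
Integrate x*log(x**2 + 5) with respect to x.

Let u = x**2 + 5, so du = (2*x) dx.
The integral becomes (1/2)·∫ log(u) du; integrate by parts with u′=log(u), dv′=du.

x**2*log(x**2 + 5)/2 - x**2/2 + 5*log(x**2 + 5)/2 + C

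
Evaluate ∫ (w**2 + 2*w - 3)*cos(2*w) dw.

Use integration by parts with u = w**2 + 2*w - 3, dv = cos(2*w) dw, so v = sin(2*w)/2.
Apply parts 2 times (tabular method): alternate signs, differentiate u down to 0, integrate dv up.

w**2*sin(2*w)/2 + w*sin(2*w) + w*cos(2*w)/2 - 7*sin(2*w)/4 + cos(2*w)/2 + C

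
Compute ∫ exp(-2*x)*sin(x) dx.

Let I denote the integral. Integrate by parts with u = sin(x), dv = exp(-2*x) dx, so v = -exp(-2*x)/2: I = -exp(-2*x)*sin(x)/2 + (1/2)·∫ exp(-2*x)*cos(x) dx.
Apply parts again with u = cos(x), dv = exp(-2*x) dx: ∫ exp(-2*x)*cos(x) dx = -exp(-2*x)*cos(x)/2 − (1/2)·I. Substituting back brings back I: I = -exp(-2*x)*sin(x)/2 - exp(-2*x)*cos(x)/4 − (1/4)·I.
Solving for I: (1 + 1/4)·I equals the remaining terms, so I = (4/5)·(-exp(-2*x)*sin(x)/2 - exp(-2*x)*cos(x)/4).

-2*exp(-2*x)*sin(x)/5 - exp(-2*x)*cos(x)/5 + C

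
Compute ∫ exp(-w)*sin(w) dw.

-exp(-w)*sin(w)/2 - exp(-w)*cos(w)/2 + C

Let I denote the integral. Integrate by parts with u = sin(w), dv = exp(-w) dw, so v = -exp(-w): I = -exp(-w)*sin(w) + ∫ exp(-w)*cos(w) dw.
Apply parts again with u = cos(w), dv = exp(-w) dw: ∫ exp(-w)*cos(w) dw = -exp(-w)*cos(w) − I. Substituting back brings back I: I = -exp(-w)*sin(w) - exp(-w)*cos(w) − I.
Solving for I: (1 + 1)·I equals the remaining terms, so I = (1/2)·(-exp(-w)*sin(w) - exp(-w)*cos(w)).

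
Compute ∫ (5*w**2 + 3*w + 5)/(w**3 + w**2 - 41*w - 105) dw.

271*log(w - 7)/120 - 41*log(w + 3)/20 + 115*log(w + 5)/24 + C

Factor the denominator: (w - 7)*(w + 3)*(w + 5).
Partial-fraction decomposition: 115/(24*(w + 5)) - 41/(20*(w + 3)) + 271/(120*(w - 7)).
Integrate each term: A/(w−a) contributes A·log|w−a|.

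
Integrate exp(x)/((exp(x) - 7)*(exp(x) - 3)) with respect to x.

Let u = e^x, du = e^x dx.
The integral becomes ∫ du/((u-7)(u-3)); decompose into partial fractions.

log(exp(x) - 7)/4 - log(exp(x) - 3)/4 + C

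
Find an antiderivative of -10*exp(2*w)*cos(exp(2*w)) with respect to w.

Let u = exp(2*w), so du = (2*exp(2*w)) dw.
Rewriting, the integral becomes -5·∫ cos(u) du = -5·sin(u).
Substituting back, u = exp(2*w).

-5*sin(exp(2*w)) + C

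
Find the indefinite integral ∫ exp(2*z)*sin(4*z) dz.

exp(2*z)*sin(4*z)/10 - exp(2*z)*cos(4*z)/5 + C

Let I denote the integral. Integrate by parts with u = sin(4*z), dv = exp(2*z) dz, so v = exp(2*z)/2: I = exp(2*z)*sin(4*z)/2 − 2·∫ exp(2*z)*cos(4*z) dz.
Apply parts again with u = cos(4*z), dv = exp(2*z) dz: ∫ exp(2*z)*cos(4*z) dz = exp(2*z)*cos(4*z)/2 + 2·I. Substituting back brings back I: I = exp(2*z)*sin(4*z)/2 - exp(2*z)*cos(4*z) − 4·I.
Solving for I: (1 + 4)·I equals the remaining terms, so I = (1/5)·(exp(2*z)*sin(4*z)/2 - exp(2*z)*cos(4*z)).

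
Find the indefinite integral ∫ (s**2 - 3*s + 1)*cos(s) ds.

Use integration by parts with u = s**2 - 3*s + 1, dv = cos(s) ds, so v = sin(s).
Apply parts 2 times (tabular method): alternate signs, differentiate u down to 0, integrate dv up.

s**2*sin(s) - 3*s*sin(s) + 2*s*cos(s) - sin(s) - 3*cos(s) + C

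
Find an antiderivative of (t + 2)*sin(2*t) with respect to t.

-t*cos(2*t)/2 + sin(2*t)/4 - cos(2*t) + C

Use integration by parts with u = t + 2, dv = sin(2*t) dt, so v = -cos(2*t)/2.
Apply parts 1 times (tabular method): alternate signs, differentiate u down to 0, integrate dv up.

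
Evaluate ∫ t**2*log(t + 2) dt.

t**3*log(t + 2)/3 - t**3/9 + t**2/3 - 4*t/3 + 8*log(t + 2)/3 + C

Use integration by parts with u = log(t + 2), dv = t**2 dt.
Then du = 1/(t + 2) dt and v = t**3/3.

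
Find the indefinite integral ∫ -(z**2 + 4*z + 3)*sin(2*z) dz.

Use integration by parts with u = z**2 + 4*z + 3, dv = -sin(2*z) dz, so v = cos(2*z)/2.
Apply parts 2 times (tabular method): alternate signs, differentiate u down to 0, integrate dv up.

z**2*cos(2*z)/2 - z*sin(2*z)/2 + 2*z*cos(2*z) - sin(2*z) + 5*cos(2*z)/4 + C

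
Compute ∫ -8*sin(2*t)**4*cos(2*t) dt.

-4*sin(2*t)**5/5 + C

Let u = sin(2*t), so du = (2*cos(2*t)) dt.
Rewriting, the integral becomes -4·∫ u^4 du = -4·u^5/5.
Substituting back, u = sin(2*t).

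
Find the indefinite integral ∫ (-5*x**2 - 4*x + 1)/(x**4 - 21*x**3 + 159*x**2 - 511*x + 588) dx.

127*log(x - 7)/18 - 95*log(x - 4)/9 + 7*log(x - 3)/2 + 68/(3*x - 21) + C

Factor the denominator: (x - 7)**2*(x - 4)*(x - 3).
Partial-fraction decomposition: 7/(2*(x - 3)) - 95/(9*(x - 4)) + 127/(18*(x - 7)) - 68/(3*(x - 7)**2).
Integrate each term; A/(x−a) gives A·log|x−a|; A/(x−a)² gives −A/(x−a).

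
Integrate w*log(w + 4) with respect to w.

w**2*log(w + 4)/2 - w**2/4 + 2*w - 8*log(w + 4) + C

Use integration by parts with u = log(w + 4), dv = w dw.
Then du = 1/(w + 4) dw and v = w**2/2.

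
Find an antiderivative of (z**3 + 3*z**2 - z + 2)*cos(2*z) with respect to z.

Use integration by parts with u = z**3 + 3*z**2 - z + 2, dv = cos(2*z) dz, so v = sin(2*z)/2.
Apply parts 3 times (tabular method): alternate signs, differentiate u down to 0, integrate dv up.

z**3*sin(2*z)/2 + 3*z**2*sin(2*z)/2 + 3*z**2*cos(2*z)/4 - 5*z*sin(2*z)/4 + 3*z*cos(2*z)/2 + sin(2*z)/4 - 5*cos(2*z)/8 + C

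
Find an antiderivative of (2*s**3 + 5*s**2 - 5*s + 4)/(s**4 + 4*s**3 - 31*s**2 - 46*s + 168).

96*log(s - 4)/77 - log(s - 2)/3 + log(s + 3)/14 + 67*log(s + 7)/66 + C

Factor the denominator: (s - 4)*(s - 2)*(s + 3)*(s + 7).
Partial-fraction decomposition: 67/(66*(s + 7)) + 1/(14*(s + 3)) - 1/(3*(s - 2)) + 96/(77*(s - 4)).
Integrate each term: A/(s−a) contributes A·log|s−a|.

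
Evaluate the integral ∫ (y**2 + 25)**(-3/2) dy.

y/(25*sqrt(y**2 + 25)) + C

Substitute y = 5·tan(θ), so dy = 5·sec(θ)^2 dθ and the radical becomes sqrt(y**2 + 25) = 5·sec(θ) by the Pythagorean identity.
Integrate the resulting trig expression in θ, then back-substitute tan(θ) = y/5, sec(θ) = sqrt(y**2 + 25)/5 (absorbing any constant into C).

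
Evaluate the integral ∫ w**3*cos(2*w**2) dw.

Let u = w², du = 2w dw; rewrite as (1/2)∫ u^1·cos(2u) du.
Now integrate by parts 1 time.

w**2*sin(2*w**2)/4 + cos(2*w**2)/8 + C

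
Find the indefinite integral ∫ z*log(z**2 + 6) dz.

z**2*log(z**2 + 6)/2 - z**2/2 + 3*log(z**2 + 6) + C

Let u = z**2 + 6, so du = (2*z) dz.
The integral becomes (1/2)·∫ log(u) du; integrate by parts with u′=log(u), dv′=du.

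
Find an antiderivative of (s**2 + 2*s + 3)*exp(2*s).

(2*s**2 + 2*s + 5)*exp(2*s)/4 + C

Use integration by parts with u = s**2 + 2*s + 3, dv = exp(2*s) ds, so v = exp(2*s)/2.
Apply parts 2 times (tabular method): alternate signs, differentiate u down to 0, integrate dv up.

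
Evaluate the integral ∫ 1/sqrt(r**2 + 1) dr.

Substitute r = tan(θ), so dr = sec(θ)^2 dθ and the radical becomes sqrt(r**2 + 1) = sec(θ) by the Pythagorean identity.
Integrate the resulting trig expression in θ, then back-substitute tan(θ) = r, sec(θ) = sqrt(r**2 + 1) (absorbing any constant into C).

log(r + sqrt(r**2 + 1)) + C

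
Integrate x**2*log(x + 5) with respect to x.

x**3*log(x + 5)/3 - x**3/9 + 5*x**2/6 - 25*x/3 + 125*log(x + 5)/3 + C

Use integration by parts with u = log(x + 5), dv = x**2 dx.
Then du = 1/(x + 5) dx and v = x**3/3.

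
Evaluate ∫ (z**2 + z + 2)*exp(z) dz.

(z**2 - z + 3)*exp(z) + C

Use integration by parts with u = z**2 + z + 2, dv = exp(z) dz, so v = exp(z).
Apply parts 2 times (tabular method): alternate signs, differentiate u down to 0, integrate dv up.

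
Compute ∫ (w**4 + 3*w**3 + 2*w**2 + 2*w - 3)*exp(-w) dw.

Use integration by parts with u = w**4 + 3*w**3 + 2*w**2 + 2*w - 3, dv = exp(-w) dw, so v = -exp(-w).
Apply parts 4 times (tabular method): alternate signs, differentiate u down to 0, integrate dv up.

(-w**4 - 7*w**3 - 23*w**2 - 48*w - 45)*exp(-w) + C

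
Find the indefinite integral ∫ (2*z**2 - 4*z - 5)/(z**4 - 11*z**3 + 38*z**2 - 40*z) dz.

Factor the denominator: z*(z - 5)*(z - 4)*(z - 2).
Partial-fraction decomposition: -5/(12*(z - 2)) - 11/(8*(z - 4)) + 5/(3*(z - 5)) + 1/(8*z).
Integrate each term: A/(z−a) contributes A·log|z−a|.

log(z)/8 + 5*log(z - 5)/3 - 11*log(z - 4)/8 - 5*log(z - 2)/12 + C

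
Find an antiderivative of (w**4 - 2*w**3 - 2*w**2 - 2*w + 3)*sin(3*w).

-w**4*cos(3*w)/3 + 4*w**3*sin(3*w)/9 + 2*w**3*cos(3*w)/3 - 2*w**2*sin(3*w)/3 + 10*w**2*cos(3*w)/9 - 20*w*sin(3*w)/27 + 2*w*cos(3*w)/9 - 2*sin(3*w)/27 - 101*cos(3*w)/81 + C

Use integration by parts with u = w**4 - 2*w**3 - 2*w**2 - 2*w + 3, dv = sin(3*w) dw, so v = -cos(3*w)/3.
Apply parts 4 times (tabular method): alternate signs, differentiate u down to 0, integrate dv up.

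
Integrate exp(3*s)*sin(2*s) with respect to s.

Let I denote the integral. Integrate by parts with u = sin(2*s), dv = exp(3*s) ds, so v = exp(3*s)/3: I = exp(3*s)*sin(2*s)/3 − (2/3)·∫ exp(3*s)*cos(2*s) ds.
Apply parts again with u = cos(2*s), dv = exp(3*s) ds: ∫ exp(3*s)*cos(2*s) ds = exp(3*s)*cos(2*s)/3 + (2/3)·I. Substituting back brings back I: I = exp(3*s)*sin(2*s)/3 - 2*exp(3*s)*cos(2*s)/9 − (4/9)·I.
Solving for I: (1 + 4/9)·I equals the remaining terms, so I = (9/13)·(exp(3*s)*sin(2*s)/3 - 2*exp(3*s)*cos(2*s)/9).

3*exp(3*s)*sin(2*s)/13 - 2*exp(3*s)*cos(2*s)/13 + C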